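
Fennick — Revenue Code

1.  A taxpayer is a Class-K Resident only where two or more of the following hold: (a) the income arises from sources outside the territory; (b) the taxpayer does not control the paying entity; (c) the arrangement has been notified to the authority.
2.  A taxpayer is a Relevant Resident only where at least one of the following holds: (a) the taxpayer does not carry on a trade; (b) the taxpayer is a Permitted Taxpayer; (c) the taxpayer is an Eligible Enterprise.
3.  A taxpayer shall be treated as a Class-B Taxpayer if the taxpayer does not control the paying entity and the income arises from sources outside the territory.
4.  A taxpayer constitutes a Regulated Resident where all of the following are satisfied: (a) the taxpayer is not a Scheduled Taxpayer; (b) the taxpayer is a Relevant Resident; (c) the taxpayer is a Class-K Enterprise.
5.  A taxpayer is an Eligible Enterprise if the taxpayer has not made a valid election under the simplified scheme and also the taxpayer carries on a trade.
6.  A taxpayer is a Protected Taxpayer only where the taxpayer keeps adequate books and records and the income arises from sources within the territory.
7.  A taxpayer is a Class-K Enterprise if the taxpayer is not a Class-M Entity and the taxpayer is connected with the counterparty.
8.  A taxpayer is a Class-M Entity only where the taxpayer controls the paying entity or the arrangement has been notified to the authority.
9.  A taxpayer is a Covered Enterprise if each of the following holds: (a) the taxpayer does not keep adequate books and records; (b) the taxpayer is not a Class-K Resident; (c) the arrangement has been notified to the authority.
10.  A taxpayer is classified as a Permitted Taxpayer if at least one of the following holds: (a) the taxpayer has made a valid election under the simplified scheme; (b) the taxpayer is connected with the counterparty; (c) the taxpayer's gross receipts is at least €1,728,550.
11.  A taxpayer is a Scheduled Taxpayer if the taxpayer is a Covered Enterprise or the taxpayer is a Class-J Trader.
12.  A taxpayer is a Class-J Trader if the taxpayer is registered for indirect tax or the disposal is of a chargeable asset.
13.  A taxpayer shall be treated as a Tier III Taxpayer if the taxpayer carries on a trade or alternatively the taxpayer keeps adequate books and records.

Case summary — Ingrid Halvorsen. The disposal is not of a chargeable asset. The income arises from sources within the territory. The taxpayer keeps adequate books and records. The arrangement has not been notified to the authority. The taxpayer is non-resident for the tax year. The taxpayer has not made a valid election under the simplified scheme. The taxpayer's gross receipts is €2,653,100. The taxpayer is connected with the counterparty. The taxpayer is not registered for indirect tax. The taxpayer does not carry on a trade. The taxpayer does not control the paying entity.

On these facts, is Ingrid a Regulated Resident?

paragraph 1 — Class-K Resident: the income arises from sources outside the territory? no; the taxpayer does not control the paying entity? yes; the arrangement has been notified to the authority? no — 1 of 3 hold (need ≥2) → not satisfied.
paragraph 9 — Covered Enterprise: [the taxpayer does not keep adequate books and records? no] AND [not a Class-K Resident (paragraph 1)? yes] AND [the arrangement has been notified to the authority? no] → not satisfied.
paragraph 12 — Class-J Trader: [the taxpayer is registered for indirect tax? no] OR [the disposal is of a chargeable asset? no] → not satisfied.
paragraph 11 — Scheduled Taxpayer: [Covered Enterprise (paragraph 9)? no] OR [Class-J Trader (paragraph 12)? no] → not satisfied.
paragraph 10 — Permitted Taxpayer: [the taxpayer has made a valid election under the simplified scheme? no] OR [the taxpayer is connected with the counterparty? yes] OR [taxpayer's gross receipts: €2,653,100 ≥ €1,728,550? yes] → satisfied.
paragraph 5 — Eligible Enterprise: [the taxpayer has not made a valid election under the simplified scheme? yes] AND [the taxpayer carries on a trade? no] → not satisfied.
paragraph 2 — Relevant Resident: [the taxpayer does not carry on a trade? yes] OR [Permitted Taxpayer (paragraph 10)? yes] OR [Eligible Enterprise (paragraph 5)? no] → satisfied.
paragraph 8 — Class-M Entity: [the taxpayer controls the paying entity? no] OR [the arrangement has been notified to the authority? no] → not satisfied.
paragraph 7 — Class-K Enterprise: [not a Class-M Entity (paragraph 8)? yes] AND [the taxpayer is connected with the counterparty? yes] → satisfied.
paragraph 4 — Regulated Resident: [not a Scheduled Taxpayer (paragraph 11)? yes] AND [Relevant Resident (paragraph 2)? yes] AND [Class-K Enterprise (paragraph 7)? yes] → satisfied.

Yes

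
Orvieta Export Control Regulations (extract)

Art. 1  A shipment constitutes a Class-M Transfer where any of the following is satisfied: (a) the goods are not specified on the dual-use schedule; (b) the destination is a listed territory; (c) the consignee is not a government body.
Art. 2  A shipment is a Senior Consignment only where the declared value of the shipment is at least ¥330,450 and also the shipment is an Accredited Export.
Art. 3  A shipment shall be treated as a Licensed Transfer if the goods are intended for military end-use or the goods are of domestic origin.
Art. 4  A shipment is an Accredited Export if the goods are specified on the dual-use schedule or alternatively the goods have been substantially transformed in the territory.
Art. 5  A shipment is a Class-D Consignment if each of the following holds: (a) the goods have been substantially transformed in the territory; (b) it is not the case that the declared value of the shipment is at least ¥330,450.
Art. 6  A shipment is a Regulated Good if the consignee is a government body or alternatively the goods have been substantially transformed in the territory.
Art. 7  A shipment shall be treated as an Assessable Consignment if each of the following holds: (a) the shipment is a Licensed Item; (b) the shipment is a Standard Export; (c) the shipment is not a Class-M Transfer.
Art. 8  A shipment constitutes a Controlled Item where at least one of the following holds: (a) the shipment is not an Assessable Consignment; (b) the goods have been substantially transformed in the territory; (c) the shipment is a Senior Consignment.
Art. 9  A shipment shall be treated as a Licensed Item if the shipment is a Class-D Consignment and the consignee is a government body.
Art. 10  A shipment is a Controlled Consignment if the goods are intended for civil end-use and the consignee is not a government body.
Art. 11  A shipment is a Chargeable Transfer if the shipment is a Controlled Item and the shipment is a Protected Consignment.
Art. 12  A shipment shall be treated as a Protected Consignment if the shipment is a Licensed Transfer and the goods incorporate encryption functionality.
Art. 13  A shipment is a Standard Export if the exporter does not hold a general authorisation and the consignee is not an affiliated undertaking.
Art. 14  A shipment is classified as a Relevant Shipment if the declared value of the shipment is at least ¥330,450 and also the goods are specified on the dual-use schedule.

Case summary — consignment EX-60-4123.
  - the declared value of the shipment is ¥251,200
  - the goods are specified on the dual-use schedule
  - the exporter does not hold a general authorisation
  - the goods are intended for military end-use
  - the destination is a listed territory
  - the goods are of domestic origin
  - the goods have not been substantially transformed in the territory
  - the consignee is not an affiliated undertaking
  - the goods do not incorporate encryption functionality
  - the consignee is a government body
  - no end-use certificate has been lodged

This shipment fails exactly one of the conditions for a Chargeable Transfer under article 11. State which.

Protected Consignment

article 5 — Class-D Consignment: [the goods have been substantially transformed in the territory? no] AND [declared value of the shipment: ¥251,200 ≥ ¥330,450? no, so negated condition yes] → not satisfied.
article 9 — Licensed Item: [Class-D Consignment (article 5)? no] AND [the consignee is a government body? yes] → not satisfied.
article 13 — Standard Export: [the exporter does not hold a general authorisation? yes] AND [the consignee is not an affiliated undertaking? yes] → satisfied.
article 1 — Class-M Transfer: [the goods are not specified on the dual-use schedule? no] OR [the destination is a listed territory? yes] OR [the consignee is not a government body? no] → satisfied.
article 7 — Assessable Consignment: [Licensed Item (article 9)? no] AND [Standard Export (article 13)? yes] AND [not a Class-M Transfer (article 1)? no] → not satisfied.
article 4 — Accredited Export: [the goods are specified on the dual-use schedule? yes] OR [the goods have been substantially transformed in the territory? no] → satisfied.
article 2 — Senior Consignment: [declared value of the shipment: ¥251,200 ≥ ¥330,450? no] AND [Accredited Export (article 4)? yes] → not satisfied.
article 8 — Controlled Item: [not an Assessable Consignment (article 7)? yes] OR [the goods have been substantially transformed in the territory? no] OR [Senior Consignment (article 2)? no] → satisfied.
article 3 — Licensed Transfer: [the goods are intended for military end-use? yes] OR [the goods are of domestic origin? yes] → satisfied.
article 12 — Protected Consignment: [Licensed Transfer (article 3)? yes] AND [the goods incorporate encryption functionality? no] → not satisfied.
article 11 — Chargeable Transfer: [Controlled Item (article 8)? yes] AND [Protected Consignment (article 12)? no] → not satisfied.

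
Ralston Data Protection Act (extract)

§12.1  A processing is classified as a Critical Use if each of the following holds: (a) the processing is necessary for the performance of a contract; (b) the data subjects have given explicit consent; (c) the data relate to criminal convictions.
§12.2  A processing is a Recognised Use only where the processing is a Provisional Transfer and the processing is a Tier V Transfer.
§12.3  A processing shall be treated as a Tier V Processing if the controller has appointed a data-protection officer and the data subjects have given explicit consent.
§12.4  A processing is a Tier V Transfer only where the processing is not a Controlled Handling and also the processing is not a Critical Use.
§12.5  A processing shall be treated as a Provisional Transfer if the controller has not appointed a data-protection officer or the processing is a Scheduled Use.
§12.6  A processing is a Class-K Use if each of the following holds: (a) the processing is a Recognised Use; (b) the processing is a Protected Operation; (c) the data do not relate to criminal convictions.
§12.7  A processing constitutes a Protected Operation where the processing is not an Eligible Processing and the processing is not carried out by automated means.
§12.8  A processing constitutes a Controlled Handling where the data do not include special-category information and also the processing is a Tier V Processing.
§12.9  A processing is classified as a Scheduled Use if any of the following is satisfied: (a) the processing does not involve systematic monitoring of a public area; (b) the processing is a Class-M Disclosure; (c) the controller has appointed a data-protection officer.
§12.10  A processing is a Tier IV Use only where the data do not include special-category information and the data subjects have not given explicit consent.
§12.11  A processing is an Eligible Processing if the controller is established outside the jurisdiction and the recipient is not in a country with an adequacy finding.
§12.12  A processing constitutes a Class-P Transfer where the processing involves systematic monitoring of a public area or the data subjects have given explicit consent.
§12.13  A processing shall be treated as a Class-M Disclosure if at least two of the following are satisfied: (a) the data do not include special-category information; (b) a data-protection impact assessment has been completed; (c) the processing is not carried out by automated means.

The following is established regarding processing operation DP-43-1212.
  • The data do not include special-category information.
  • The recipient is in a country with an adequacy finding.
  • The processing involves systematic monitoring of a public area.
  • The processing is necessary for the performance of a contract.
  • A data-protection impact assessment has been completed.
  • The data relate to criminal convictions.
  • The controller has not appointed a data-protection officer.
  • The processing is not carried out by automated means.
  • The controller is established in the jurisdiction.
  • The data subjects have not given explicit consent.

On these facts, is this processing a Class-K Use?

§12.13 — Class-M Disclosure: the data do not include special-category information? yes; a data-protection impact assessment has been completed? yes; the processing is not carried out by automated means? yes — 3 of 3 hold (need ≥2) → satisfied.
§12.9 — Scheduled Use: [the processing does not involve systematic monitoring of a public area? no] OR [Class-M Disclosure (§12.13)? yes] OR [the controller has appointed a data-protection officer? no] → satisfied.
§12.5 — Provisional Transfer: [the controller has not appointed a data-protection officer? yes] OR [Scheduled Use (§12.9)? yes] → satisfied.
§12.3 — Tier V Processing: [the controller has appointed a data-protection officer? no] AND [the data subjects have given explicit consent? no] → not satisfied.
§12.8 — Controlled Handling: [the data do not include special-category information? yes] AND [Tier V Processing (§12.3)? no] → not satisfied.
§12.1 — Critical Use: [the processing is necessary for the performance of a contract? yes] AND [the data subjects have given explicit consent? no] AND [the data relate to criminal convictions? yes] → not satisfied.
§12.4 — Tier V Transfer: [not a Controlled Handling (§12.8)? yes] AND [not a Critical Use (§12.1)? yes] → satisfied.
§12.2 — Recognised Use: [Provisional Transfer (§12.5)? yes] AND [Tier V Transfer (§12.4)? yes] → satisfied.
§12.11 — Eligible Processing: [the controller is established outside the jurisdiction? no] AND [the recipient is not in a country with an adequacy finding? no] → not satisfied.
§12.7 — Protected Operation: [not an Eligible Processing (§12.11)? yes] AND [the processing is not carried out by automated means? yes] → satisfied.
§12.6 — Class-K Use: [Recognised Use (§12.2)? yes] AND [Protected Operation (§12.7)? yes] AND [the data do not relate to criminal convictions? no] → not satisfied.

No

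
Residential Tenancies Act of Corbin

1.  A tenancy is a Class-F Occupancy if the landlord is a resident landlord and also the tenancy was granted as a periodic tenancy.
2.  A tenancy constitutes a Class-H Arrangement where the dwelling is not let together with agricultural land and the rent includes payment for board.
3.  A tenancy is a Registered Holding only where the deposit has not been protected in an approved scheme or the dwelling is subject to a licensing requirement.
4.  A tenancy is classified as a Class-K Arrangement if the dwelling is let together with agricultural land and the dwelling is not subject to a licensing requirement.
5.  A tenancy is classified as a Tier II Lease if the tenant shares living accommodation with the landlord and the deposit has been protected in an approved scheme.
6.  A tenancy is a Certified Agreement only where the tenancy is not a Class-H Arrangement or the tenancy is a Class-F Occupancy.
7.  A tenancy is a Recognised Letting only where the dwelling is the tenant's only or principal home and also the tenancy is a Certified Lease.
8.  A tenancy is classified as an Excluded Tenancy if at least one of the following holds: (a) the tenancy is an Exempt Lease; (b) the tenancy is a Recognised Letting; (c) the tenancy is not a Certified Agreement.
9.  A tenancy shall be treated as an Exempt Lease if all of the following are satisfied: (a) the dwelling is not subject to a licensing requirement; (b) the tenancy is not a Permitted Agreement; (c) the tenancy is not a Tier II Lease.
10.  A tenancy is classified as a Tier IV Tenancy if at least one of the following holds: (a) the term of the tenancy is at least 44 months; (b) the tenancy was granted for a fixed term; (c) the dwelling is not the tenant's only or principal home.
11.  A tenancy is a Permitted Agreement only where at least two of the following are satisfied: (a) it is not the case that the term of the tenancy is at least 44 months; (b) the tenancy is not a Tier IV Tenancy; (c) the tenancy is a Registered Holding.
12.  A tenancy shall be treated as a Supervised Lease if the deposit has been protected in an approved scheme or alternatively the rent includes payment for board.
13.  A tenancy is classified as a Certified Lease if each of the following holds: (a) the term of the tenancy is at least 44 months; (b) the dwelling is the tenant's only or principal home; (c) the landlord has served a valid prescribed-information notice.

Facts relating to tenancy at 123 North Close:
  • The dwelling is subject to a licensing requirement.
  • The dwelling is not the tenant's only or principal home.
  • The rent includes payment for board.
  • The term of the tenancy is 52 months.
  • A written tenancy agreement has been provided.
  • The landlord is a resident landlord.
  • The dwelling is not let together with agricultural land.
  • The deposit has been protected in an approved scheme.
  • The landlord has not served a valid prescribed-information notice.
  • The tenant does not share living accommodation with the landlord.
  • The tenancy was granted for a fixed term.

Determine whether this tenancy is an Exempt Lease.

paragraph 10 — Tier IV Tenancy: [term of the tenancy: 52 months ≥ 44 months? yes] OR [the tenancy was granted for a fixed term? yes] OR [the dwelling is not the tenant's only or principal home? yes] → satisfied.
paragraph 3 — Registered Holding: [the deposit has not been protected in an approved scheme? no] OR [the dwelling is subject to a licensing requirement? yes] → satisfied.
paragraph 11 — Permitted Agreement: term of the tenancy: 52 months ≥ 44 months? yes, so negated condition no; not a Tier IV Tenancy (paragraph 10)? no; Registered Holding (paragraph 3)? yes — 1 of 3 hold (need ≥2) → not satisfied.
paragraph 5 — Tier II Lease: [the tenant shares living accommodation with the landlord? no] AND [the deposit has been protected in an approved scheme? yes] → not satisfied.
paragraph 9 — Exempt Lease: [the dwelling is not subject to a licensing requirement? no] AND [not a Permitted Agreement (paragraph 11)? yes] AND [not a Tier II Lease (paragraph 5)? yes] → not satisfied.

No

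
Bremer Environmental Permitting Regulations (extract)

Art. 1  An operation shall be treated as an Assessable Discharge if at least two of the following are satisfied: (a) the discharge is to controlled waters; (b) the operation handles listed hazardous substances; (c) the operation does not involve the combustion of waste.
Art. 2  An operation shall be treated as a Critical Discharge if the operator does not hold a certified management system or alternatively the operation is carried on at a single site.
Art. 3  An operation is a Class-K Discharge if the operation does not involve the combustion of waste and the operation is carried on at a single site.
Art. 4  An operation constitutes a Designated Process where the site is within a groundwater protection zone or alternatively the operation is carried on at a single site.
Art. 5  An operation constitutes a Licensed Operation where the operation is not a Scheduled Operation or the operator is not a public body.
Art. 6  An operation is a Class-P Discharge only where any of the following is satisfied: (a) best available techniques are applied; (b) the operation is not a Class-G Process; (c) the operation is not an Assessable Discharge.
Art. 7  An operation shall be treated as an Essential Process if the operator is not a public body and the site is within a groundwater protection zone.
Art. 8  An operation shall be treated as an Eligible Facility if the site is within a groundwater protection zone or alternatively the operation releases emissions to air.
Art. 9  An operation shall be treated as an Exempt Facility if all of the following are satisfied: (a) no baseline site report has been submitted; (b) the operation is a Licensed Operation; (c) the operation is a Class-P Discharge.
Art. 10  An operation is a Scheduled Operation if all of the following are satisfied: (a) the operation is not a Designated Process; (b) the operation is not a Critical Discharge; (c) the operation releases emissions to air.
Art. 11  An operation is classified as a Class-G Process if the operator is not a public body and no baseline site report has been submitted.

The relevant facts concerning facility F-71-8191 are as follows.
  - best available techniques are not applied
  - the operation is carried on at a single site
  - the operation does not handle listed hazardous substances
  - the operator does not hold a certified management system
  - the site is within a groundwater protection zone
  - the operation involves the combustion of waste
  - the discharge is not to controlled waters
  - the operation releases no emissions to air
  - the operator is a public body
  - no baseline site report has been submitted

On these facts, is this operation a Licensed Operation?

Yes

article 4 — Designated Process: [the site is within a groundwater protection zone? yes] OR [the operation is carried on at a single site? yes] → satisfied.
article 2 — Critical Discharge: [the operator does not hold a certified management system? yes] OR [the operation is carried on at a single site? yes] → satisfied.
article 10 — Scheduled Operation: [not a Designated Process (article 4)? no] AND [not a Critical Discharge (article 2)? no] AND [the operation releases emissions to air? no] → not satisfied.
article 5 — Licensed Operation: [not a Scheduled Operation (article 10)? yes] OR [the operator is not a public body? no] → satisfied.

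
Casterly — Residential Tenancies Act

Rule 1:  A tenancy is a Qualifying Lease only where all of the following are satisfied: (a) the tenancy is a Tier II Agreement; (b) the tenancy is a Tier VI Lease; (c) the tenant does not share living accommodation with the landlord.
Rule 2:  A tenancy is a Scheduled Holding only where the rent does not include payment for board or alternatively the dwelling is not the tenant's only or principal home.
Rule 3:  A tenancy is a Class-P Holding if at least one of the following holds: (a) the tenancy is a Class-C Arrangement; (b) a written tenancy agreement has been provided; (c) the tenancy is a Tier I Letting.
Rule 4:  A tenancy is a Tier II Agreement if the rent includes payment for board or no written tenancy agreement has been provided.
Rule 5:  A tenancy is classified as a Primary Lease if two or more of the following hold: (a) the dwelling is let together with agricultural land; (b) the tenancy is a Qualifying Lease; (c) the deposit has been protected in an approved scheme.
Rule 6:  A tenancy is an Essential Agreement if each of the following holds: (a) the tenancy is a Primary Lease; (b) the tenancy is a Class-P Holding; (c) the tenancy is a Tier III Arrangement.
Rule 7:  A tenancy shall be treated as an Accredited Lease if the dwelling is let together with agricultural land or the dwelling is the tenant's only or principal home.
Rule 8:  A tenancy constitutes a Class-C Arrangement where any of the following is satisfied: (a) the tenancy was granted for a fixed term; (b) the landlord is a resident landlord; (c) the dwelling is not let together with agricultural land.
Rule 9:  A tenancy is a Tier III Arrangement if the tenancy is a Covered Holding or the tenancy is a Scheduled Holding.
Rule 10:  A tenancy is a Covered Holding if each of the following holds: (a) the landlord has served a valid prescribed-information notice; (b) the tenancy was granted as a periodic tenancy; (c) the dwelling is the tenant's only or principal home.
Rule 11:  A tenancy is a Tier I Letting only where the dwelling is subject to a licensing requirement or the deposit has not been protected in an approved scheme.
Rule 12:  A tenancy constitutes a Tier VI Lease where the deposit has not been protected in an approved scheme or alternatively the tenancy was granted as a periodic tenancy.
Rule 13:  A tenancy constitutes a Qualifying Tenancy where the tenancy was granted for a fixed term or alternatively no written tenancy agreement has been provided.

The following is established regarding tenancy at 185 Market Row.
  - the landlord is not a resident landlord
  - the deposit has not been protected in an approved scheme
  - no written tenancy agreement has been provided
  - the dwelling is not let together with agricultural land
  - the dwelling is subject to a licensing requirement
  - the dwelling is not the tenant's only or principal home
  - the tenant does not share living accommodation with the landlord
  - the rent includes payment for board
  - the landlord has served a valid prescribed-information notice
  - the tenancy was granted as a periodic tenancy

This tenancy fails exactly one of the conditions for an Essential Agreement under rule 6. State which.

Primary Lease

rule 4 — Tier II Agreement: [the rent includes payment for board? yes] OR [no written tenancy agreement has been provided? yes] → satisfied.
rule 12 — Tier VI Lease: [the deposit has not been protected in an approved scheme? yes] OR [the tenancy was granted as a periodic tenancy? yes] → satisfied.
rule 1 — Qualifying Lease: [Tier II Agreement (rule 4)? yes] AND [Tier VI Lease (rule 12)? yes] AND [the tenant does not share living accommodation with the landlord? yes] → satisfied.
rule 5 — Primary Lease: the dwelling is let together with agricultural land? no; Qualifying Lease (rule 1)? yes; the deposit has been protected in an approved scheme? no — 1 of 3 hold (need ≥2) → not satisfied.
rule 8 — Class-C Arrangement: [the tenancy was granted for a fixed term? no] OR [the landlord is a resident landlord? no] OR [the dwelling is not let together with agricultural land? yes] → satisfied.
rule 11 — Tier I Letting: [the dwelling is subject to a licensing requirement? yes] OR [the deposit has not been protected in an approved scheme? yes] → satisfied.
rule 3 — Class-P Holding: [Class-C Arrangement (rule 8)? yes] OR [a written tenancy agreement has been provided? no] OR [Tier I Letting (rule 11)? yes] → satisfied.
rule 10 — Covered Holding: [the landlord has served a valid prescribed-information notice? yes] AND [the tenancy was granted as a periodic tenancy? yes] AND [the dwelling is the tenant's only or principal home? no] → not satisfied.
rule 2 — Scheduled Holding: [the rent does not include payment for board? no] OR [the dwelling is not the tenant's only or principal home? yes] → satisfied.
rule 9 — Tier III Arrangement: [Covered Holding (rule 10)? no] OR [Scheduled Holding (rule 2)? yes] → satisfied.
rule 6 — Essential Agreement: [Primary Lease (rule 5)? no] AND [Class-P Holding (rule 3)? yes] AND [Tier III Arrangement (rule 9)? yes] → not satisfied.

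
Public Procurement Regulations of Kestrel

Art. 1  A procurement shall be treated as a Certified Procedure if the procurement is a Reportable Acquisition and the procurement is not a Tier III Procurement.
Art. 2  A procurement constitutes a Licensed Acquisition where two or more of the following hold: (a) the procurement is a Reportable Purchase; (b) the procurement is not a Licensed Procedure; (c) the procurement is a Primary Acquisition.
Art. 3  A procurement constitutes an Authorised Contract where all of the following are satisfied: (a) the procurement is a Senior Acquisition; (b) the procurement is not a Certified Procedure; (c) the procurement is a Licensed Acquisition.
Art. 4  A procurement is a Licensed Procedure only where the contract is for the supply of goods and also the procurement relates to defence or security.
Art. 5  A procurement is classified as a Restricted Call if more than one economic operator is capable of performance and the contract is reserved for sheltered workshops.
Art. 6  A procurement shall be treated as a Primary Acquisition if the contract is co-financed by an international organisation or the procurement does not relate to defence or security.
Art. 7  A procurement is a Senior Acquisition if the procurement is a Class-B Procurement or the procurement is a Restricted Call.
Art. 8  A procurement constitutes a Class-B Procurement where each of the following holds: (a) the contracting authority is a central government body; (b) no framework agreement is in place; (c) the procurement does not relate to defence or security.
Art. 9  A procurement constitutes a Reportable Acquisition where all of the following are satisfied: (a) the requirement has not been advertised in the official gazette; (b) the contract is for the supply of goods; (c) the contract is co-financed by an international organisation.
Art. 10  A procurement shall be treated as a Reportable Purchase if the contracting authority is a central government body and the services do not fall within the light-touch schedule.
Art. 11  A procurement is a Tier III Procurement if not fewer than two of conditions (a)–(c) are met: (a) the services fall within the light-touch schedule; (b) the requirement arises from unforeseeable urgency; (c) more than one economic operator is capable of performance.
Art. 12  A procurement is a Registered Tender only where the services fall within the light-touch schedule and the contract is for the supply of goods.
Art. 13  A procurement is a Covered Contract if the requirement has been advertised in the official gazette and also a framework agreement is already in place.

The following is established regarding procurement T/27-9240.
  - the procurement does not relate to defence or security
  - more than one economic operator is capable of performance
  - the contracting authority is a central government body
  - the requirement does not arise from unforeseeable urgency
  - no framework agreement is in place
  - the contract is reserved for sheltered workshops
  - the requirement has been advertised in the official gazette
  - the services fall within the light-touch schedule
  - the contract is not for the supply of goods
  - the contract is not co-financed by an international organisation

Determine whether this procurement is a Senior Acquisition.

article 8 — Class-B Procurement: [the contracting authority is a central government body? yes] AND [no framework agreement is in place? yes] AND [the procurement does not relate to defence or security? yes] → satisfied.
article 5 — Restricted Call: [more than one economic operator is capable of performance? yes] AND [the contract is reserved for sheltered workshops? yes] → satisfied.
article 7 — Senior Acquisition: [Class-B Procurement (article 8)? yes] OR [Restricted Call (article 5)? yes] → satisfied.

Yes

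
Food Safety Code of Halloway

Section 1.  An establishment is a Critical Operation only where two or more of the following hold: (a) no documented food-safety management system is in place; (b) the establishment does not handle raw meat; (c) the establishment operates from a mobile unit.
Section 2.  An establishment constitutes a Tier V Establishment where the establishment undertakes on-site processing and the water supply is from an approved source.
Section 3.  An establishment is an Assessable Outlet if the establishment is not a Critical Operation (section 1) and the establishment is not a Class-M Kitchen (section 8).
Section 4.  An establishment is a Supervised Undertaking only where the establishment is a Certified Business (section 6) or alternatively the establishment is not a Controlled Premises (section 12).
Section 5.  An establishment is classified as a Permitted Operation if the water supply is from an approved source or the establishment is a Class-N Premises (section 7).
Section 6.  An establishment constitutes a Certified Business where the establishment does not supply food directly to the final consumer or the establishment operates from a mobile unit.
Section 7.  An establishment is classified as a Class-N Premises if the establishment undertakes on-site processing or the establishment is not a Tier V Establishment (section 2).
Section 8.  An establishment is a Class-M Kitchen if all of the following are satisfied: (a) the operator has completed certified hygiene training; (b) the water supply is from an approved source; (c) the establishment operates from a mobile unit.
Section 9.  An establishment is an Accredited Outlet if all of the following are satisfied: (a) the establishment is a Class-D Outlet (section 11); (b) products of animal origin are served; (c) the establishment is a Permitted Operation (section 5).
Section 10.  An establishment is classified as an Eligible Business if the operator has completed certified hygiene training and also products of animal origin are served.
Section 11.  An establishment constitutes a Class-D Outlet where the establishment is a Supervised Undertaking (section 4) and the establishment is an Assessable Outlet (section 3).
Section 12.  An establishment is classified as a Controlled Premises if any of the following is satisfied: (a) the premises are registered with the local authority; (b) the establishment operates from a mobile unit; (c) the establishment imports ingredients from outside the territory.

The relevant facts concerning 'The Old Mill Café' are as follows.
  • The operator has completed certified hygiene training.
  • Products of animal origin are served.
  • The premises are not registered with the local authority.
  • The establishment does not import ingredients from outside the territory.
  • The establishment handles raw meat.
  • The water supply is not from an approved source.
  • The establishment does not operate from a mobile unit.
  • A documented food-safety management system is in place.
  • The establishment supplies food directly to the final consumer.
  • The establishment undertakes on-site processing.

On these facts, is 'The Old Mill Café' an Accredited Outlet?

section 6 — Certified Business: [the establishment does not supply food directly to the final consumer? no] OR [the establishment operates from a mobile unit? no] → not satisfied.
section 12 — Controlled Premises: [the premises are registered with the local authority? no] OR [the establishment operates from a mobile unit? no] OR [the establishment imports ingredients from outside the territory? no] → not satisfied.
section 4 — Supervised Undertaking: [Certified Business (section 6)? no] OR [not a Controlled Premises (section 12)? yes] → satisfied.
section 1 — Critical Operation: no documented food-safety management system is in place? no; the establishment does not handle raw meat? no; the establishment operates from a mobile unit? no — 0 of 3 hold (need ≥2) → not satisfied.
section 8 — Class-M Kitchen: [the operator has completed certified hygiene training? yes] AND [the water supply is from an approved source? no] AND [the establishment operates from a mobile unit? no] → not satisfied.
section 3 — Assessable Outlet: [not a Critical Operation (section 1)? yes] AND [not a Class-M Kitchen (section 8)? yes] → satisfied.
section 11 — Class-D Outlet: [Supervised Undertaking (section 4)? yes] AND [Assessable Outlet (section 3)? yes] → satisfied.
section 2 — Tier V Establishment: [the establishment undertakes on-site processing? yes] AND [the water supply is from an approved source? no] → not satisfied.
section 7 — Class-N Premises: [the establishment undertakes on-site processing? yes] OR [not a Tier V Establishment (section 2)? yes] → satisfied.
section 5 — Permitted Operation: [the water supply is from an approved source? no] OR [Class-N Premises (section 7)? yes] → satisfied.
section 9 — Accredited Outlet: [Class-D Outlet (section 11)? yes] AND [products of animal origin are served? yes] AND [Permitted Operation (section 5)? yes] → satisfied.

Yes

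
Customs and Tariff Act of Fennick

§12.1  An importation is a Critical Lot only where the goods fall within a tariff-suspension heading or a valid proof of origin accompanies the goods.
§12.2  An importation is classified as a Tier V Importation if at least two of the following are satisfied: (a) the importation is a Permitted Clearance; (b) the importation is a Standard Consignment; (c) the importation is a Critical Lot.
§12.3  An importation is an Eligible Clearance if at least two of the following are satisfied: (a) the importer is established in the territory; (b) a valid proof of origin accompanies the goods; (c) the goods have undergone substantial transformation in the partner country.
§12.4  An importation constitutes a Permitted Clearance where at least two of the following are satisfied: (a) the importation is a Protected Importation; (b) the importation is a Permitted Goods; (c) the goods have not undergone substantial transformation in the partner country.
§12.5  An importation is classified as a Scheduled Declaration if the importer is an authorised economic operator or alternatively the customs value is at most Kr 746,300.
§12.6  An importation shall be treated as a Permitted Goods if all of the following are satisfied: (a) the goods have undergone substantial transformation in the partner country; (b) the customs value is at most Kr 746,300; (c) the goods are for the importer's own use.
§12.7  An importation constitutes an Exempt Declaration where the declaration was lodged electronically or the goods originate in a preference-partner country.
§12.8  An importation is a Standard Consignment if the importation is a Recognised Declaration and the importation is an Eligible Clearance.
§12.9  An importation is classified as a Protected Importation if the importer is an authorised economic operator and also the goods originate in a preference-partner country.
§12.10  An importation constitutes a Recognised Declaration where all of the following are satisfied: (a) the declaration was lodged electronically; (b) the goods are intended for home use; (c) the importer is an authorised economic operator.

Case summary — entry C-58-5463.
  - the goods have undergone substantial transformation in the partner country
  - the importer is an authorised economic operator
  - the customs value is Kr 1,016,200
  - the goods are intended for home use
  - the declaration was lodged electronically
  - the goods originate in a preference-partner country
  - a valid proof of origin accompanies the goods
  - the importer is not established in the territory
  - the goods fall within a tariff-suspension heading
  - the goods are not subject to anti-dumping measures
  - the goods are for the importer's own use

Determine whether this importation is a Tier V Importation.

§12.9 — Protected Importation: [the importer is an authorised economic operator? yes] AND [the goods originate in a preference-partner country? yes] → satisfied.
§12.6 — Permitted Goods: [the goods have undergone substantial transformation in the partner country? yes] AND [customs value: Kr 1,016,200 ≤ Kr 746,300? no] AND [the goods are for the importer's own use? yes] → not satisfied.
§12.4 — Permitted Clearance: Protected Importation (§12.9)? yes; Permitted Goods (§12.6)? no; the goods have not undergone substantial transformation in the partner country? no — 1 of 3 hold (need ≥2) → not satisfied.
§12.10 — Recognised Declaration: [the declaration was lodged electronically? yes] AND [the goods are intended for home use? yes] AND [the importer is an authorised economic operator? yes] → satisfied.
§12.3 — Eligible Clearance: the importer is established in the territory? no; a valid proof of origin accompanies the goods? yes; the goods have undergone substantial transformation in the partner country? yes — 2 of 3 hold (need ≥2) → satisfied.
§12.8 — Standard Consignment: [Recognised Declaration (§12.10)? yes] AND [Eligible Clearance (§12.3)? yes] → satisfied.
§12.1 — Critical Lot: [the goods fall within a tariff-suspension heading? yes] OR [a valid proof of origin accompanies the goods? yes] → satisfied.
§12.2 — Tier V Importation: Permitted Clearance (§12.4)? no; Standard Consignment (§12.8)? yes; Critical Lot (§12.1)? yes — 2 of 3 hold (need ≥2) → satisfied.

Yes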